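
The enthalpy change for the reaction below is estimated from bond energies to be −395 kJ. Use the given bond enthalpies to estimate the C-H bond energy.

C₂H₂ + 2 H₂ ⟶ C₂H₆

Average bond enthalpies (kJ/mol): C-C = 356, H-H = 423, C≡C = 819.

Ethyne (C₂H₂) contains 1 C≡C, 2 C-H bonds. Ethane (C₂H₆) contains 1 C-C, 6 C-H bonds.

D(C-H) ≈ 426 kJ/mol

Let D be the C-H bond energy.
Σ(broken) = 1×819 + 2×D + 2×423 = 1665 + 2D
Σ(formed) = 1×356 + 6×D = 356 + 6D
ΔH = Σ(broken) − Σ(formed) = (1665 + 2D) − (356 + 6D) = +1309 − 4D
Setting this equal to −395 kJ gives 4D = 1704, so D = 426 kJ/mol.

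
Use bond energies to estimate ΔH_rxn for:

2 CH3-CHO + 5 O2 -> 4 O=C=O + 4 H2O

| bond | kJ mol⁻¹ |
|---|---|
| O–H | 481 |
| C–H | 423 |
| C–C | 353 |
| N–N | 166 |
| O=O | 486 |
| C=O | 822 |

ΔH ≈ −2260 kJ

Bonds broken (reactants):
  C–C: 2 × 353 = 706
  C–H: 8 × 423 = 3384
  C=O: 2 × 822 = 1644
  O=O: 5 × 486 = 2430
  Σ(broken) = 8164 kJ
Bonds formed (products):
  C=O: 8 × 822 = 6576
  O–H: 8 × 481 = 3848
  Σ(formed) = 10424 kJ
ΔH = Σ(broken) − Σ(formed) = 8164 − 10424 = −2260 kJ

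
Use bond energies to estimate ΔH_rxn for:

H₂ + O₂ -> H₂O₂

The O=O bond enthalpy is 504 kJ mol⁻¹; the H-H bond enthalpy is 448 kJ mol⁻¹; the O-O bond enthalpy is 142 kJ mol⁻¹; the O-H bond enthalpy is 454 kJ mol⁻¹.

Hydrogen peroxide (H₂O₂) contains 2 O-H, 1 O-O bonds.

ΔH ≈ −98 kJ

Bonds broken (reactants):
  H-H: 1 × 448 = 448
  O=O: 1 × 504 = 504
  Σ(broken) = 952 kJ
Bonds formed (products):
  O-H: 2 × 454 = 908
  O-O: 1 × 142 = 142
  Σ(formed) = 1050 kJ
ΔH = Σ(broken) − Σ(formed) = 952 − 1050 = −98 kJ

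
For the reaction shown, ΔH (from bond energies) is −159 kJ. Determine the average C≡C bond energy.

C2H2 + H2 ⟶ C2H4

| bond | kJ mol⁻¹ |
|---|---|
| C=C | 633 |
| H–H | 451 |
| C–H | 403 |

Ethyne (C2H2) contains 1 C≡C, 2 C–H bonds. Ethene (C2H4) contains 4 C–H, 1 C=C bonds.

D(C≡C) ≈ 829 kJ/mol

Let D be the C≡C bond energy.
Σ(broken) = 1×D + 2×403 + 1×451 = 1257 + D
Σ(formed) = 4×403 + 1×633 = 2245
ΔH = Σ(broken) − Σ(formed) = (1257 + D) − (2245) = −988 + D
Setting this equal to −159 kJ gives D = 829 kJ/mol.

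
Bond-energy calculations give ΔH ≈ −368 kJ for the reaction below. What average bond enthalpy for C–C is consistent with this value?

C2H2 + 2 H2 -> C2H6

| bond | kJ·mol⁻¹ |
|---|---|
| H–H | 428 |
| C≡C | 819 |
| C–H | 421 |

Let D be the C–C bond energy.
Σ(broken) = 1×819 + 2×421 + 2×428 = 2517
Σ(formed) = 1×D + 6×421 = 2526 + D
ΔH = Σ(broken) − Σ(formed) = (2517) − (2526 + D) = −9 − D
Setting this equal to −368 kJ gives D = 359 kJ/mol.

D(C–C) ≈ 359 kJ/mol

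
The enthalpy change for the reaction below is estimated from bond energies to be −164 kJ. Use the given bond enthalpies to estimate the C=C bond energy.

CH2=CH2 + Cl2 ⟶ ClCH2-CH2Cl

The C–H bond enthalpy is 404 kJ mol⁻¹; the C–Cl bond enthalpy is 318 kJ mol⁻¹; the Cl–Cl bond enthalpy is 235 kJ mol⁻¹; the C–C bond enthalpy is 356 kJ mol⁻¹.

D(C=C) ≈ 593 kJ/mol

Let D be the C=C bond energy.
Σ(broken) = 4×404 + 1×D + 1×235 = 1851 + D
Σ(formed) = 1×356 + 2×318 + 4×404 = 2608
ΔH = Σ(broken) − Σ(formed) = (1851 + D) − (2608) = −757 + D
Setting this equal to −164 kJ gives D = 593 kJ/mol.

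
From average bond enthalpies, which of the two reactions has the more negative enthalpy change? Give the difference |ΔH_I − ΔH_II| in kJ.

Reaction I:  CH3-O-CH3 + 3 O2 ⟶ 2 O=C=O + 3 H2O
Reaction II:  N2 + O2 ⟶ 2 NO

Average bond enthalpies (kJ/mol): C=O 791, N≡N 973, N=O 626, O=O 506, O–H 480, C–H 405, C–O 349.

Reaction I, by 1625 kJ

Reaction I:
  Bonds broken (reactants):
    C–H: 6 × 405 = 2430
    C–O: 2 × 349 = 698
    O=O: 3 × 506 = 1518
    Σ(broken) = 4646 kJ
  Bonds formed (products):
    C=O: 4 × 791 = 3164
    O–H: 6 × 480 = 2880
    Σ(formed) = 6044 kJ
  ΔH_I = 4646 − 6044 = −1398 kJ
Reaction II:
  Bonds broken (reactants):
    N≡N: 1 × 973 = 973
    O=O: 1 × 506 = 506
    Σ(broken) = 1479 kJ
  Bonds formed (products):
    N=O: 2 × 626 = 1252
    Σ(formed) = 1252 kJ
  ΔH_II = 1479 − 1252 = +227 kJ
ΔH_I − ΔH_II = −1625 kJ, so reaction I has the more negative ΔH; |ΔH_I − ΔH_II| = 1625 kJ.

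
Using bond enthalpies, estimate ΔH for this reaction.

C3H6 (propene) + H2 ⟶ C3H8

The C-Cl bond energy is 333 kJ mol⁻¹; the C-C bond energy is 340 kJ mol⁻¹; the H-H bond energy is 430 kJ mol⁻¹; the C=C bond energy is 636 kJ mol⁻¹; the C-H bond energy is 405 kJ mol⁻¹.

ΔH ≈ −84 kJ

Bonds broken (reactants):
  C-C: 1 × 340 = 340
  C-H: 6 × 405 = 2430
  C=C: 1 × 636 = 636
  H-H: 1 × 430 = 430
  Σ(broken) = 3836 kJ
Bonds formed (products):
  C-C: 2 × 340 = 680
  C-H: 8 × 405 = 3240
  Σ(formed) = 3920 kJ
ΔH = Σ(broken) − Σ(formed) = 3836 − 3920 = −84 kJ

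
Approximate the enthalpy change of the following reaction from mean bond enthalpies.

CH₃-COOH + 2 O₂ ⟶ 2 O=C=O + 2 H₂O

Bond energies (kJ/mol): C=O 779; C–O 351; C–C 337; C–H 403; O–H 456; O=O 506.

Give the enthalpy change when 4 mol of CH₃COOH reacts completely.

ΔH = −3184 kJ

Bonds broken (reactants):
  C–C: 1 × 337 = 337
  C–H: 3 × 403 = 1209
  C–O: 1 × 351 = 351
  C=O: 1 × 779 = 779
  O–H: 1 × 456 = 456
  O=O: 2 × 506 = 1012
  Σ(broken) = 4144 kJ
Bonds formed (products):
  C=O: 4 × 779 = 3116
  O–H: 4 × 456 = 1824
  Σ(formed) = 4940 kJ
ΔH = Σ(broken) − Σ(formed) = 4144 − 4940 = −796 kJ
For 4× the reaction as written: 4 × (−796) = −3184 kJ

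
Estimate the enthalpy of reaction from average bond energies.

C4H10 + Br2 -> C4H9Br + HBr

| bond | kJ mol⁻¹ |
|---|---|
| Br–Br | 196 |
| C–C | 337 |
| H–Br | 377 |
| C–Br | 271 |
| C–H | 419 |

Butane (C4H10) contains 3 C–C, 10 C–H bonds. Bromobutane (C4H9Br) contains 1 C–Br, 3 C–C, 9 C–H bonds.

Bonds broken (reactants):
  Br–Br: 1 × 196 = 196
  C–C: 3 × 337 = 1011
  C–H: 10 × 419 = 4190
  Σ(broken) = 5397 kJ
Bonds formed (products):
  C–Br: 1 × 271 = 271
  C–C: 3 × 337 = 1011
  C–H: 9 × 419 = 3771
  H–Br: 1 × 377 = 377
  Σ(formed) = 5430 kJ
ΔH = Σ(broken) − Σ(formed) = 5397 − 5430 = −33 kJ

ΔH ≈ −33 kJ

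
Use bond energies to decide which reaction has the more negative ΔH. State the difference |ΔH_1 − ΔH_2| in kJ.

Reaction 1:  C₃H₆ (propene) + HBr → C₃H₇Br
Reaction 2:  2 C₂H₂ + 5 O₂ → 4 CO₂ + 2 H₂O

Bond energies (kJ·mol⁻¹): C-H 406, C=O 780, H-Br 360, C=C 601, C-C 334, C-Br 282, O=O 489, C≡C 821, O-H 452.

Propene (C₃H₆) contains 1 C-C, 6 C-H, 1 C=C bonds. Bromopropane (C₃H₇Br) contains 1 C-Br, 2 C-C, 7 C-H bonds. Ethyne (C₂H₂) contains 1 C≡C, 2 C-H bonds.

Reaction 2, by 2276 kJ

Reaction 1:
  Bonds broken (reactants):
    C-C: 1 × 334 = 334
    C-H: 6 × 406 = 2436
    C=C: 1 × 601 = 601
    H-Br: 1 × 360 = 360
    Σ(broken) = 3731 kJ
  Bonds formed (products):
    C-Br: 1 × 282 = 282
    C-C: 2 × 334 = 668
    C-H: 7 × 406 = 2842
    Σ(formed) = 3792 kJ
  ΔH_1 = 3731 − 3792 = −61 kJ
Reaction 2:
  Bonds broken (reactants):
    C≡C: 2 × 821 = 1642
    C-H: 4 × 406 = 1624
    O=O: 5 × 489 = 2445
    Σ(broken) = 5711 kJ
  Bonds formed (products):
    C=O: 8 × 780 = 6240
    O-H: 4 × 452 = 1808
    Σ(formed) = 8048 kJ
  ΔH_2 = 5711 − 8048 = −2337 kJ
ΔH_1 − ΔH_2 = +2276 kJ, so reaction 2 has the more negative ΔH; |ΔH_1 − ΔH_2| = 2276 kJ.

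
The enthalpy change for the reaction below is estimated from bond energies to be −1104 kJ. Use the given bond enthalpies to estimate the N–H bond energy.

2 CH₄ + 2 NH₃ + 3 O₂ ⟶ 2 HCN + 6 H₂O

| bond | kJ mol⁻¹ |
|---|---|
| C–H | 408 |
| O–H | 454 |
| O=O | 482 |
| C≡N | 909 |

D(N–H) ≈ 378 kJ/mol

Let D be the N–H bond energy.
Σ(broken) = 8×408 + 6×D + 3×482 = 4710 + 6D
Σ(formed) = 2×909 + 2×408 + 12×454 = 8082
ΔH = Σ(broken) − Σ(formed) = (4710 + 6D) − (8082) = −3372 + 6D
Setting this equal to −1104 kJ gives 6D = 2268, so D = 378 kJ/mol.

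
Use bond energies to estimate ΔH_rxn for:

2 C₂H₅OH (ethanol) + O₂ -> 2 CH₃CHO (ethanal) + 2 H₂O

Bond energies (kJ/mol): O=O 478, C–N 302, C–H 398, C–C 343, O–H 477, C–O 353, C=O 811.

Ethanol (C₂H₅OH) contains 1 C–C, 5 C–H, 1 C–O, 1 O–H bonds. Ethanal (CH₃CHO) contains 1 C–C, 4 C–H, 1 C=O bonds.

ΔH ≈ −596 kJ

Bonds broken (reactants):
  C–C: 2 × 343 = 686
  C–H: 10 × 398 = 3980
  C–O: 2 × 353 = 706
  O–H: 2 × 477 = 954
  O=O: 1 × 478 = 478
  Σ(broken) = 6804 kJ
Bonds formed (products):
  C–C: 2 × 343 = 686
  C–H: 8 × 398 = 3184
  C=O: 2 × 811 = 1622
  O–H: 4 × 477 = 1908
  Σ(formed) = 7400 kJ
ΔH = Σ(broken) − Σ(formed) = 6804 − 7400 = −596 kJ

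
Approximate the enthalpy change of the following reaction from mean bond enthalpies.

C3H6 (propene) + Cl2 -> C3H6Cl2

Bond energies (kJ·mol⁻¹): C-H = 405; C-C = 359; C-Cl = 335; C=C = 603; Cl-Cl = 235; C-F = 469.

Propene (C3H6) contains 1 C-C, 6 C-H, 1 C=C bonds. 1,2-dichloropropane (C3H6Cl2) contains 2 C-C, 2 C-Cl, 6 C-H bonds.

ΔH ≈ −191 kJ

Bonds broken (reactants):
  C-C: 1 × 359 = 359
  C-H: 6 × 405 = 2430
  C=C: 1 × 603 = 603
  Cl-Cl: 1 × 235 = 235
  Σ(broken) = 3627 kJ
Bonds formed (products):
  C-C: 2 × 359 = 718
  C-Cl: 2 × 335 = 670
  C-H: 6 × 405 = 2430
  Σ(formed) = 3818 kJ
ΔH = Σ(broken) − Σ(formed) = 3627 − 3818 = −191 kJ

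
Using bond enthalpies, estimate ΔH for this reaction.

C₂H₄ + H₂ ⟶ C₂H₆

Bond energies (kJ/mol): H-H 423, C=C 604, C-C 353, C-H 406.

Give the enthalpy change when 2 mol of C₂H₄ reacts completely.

Bonds broken (reactants):
  C-H: 4 × 406 = 1624
  C=C: 1 × 604 = 604
  H-H: 1 × 423 = 423
  Σ(broken) = 2651 kJ
Bonds formed (products):
  C-C: 1 × 353 = 353
  C-H: 6 × 406 = 2436
  Σ(formed) = 2789 kJ
ΔH = Σ(broken) − Σ(formed) = 2651 − 2789 = −138 kJ
For 2× the reaction as written: 2 × (−138) = −276 kJ

ΔH = −276 kJ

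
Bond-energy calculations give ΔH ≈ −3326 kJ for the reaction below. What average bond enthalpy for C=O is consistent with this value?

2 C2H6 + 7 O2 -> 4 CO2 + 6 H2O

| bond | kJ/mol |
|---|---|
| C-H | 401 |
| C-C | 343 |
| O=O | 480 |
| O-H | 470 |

Let D be the C=O bond energy.
Σ(broken) = 2×343 + 12×401 + 7×480 = 8858
Σ(formed) = 8×D + 12×470 = 5640 + 8D
ΔH = Σ(broken) − Σ(formed) = (8858) − (5640 + 8D) = +3218 − 8D
Setting this equal to −3326 kJ gives 8D = 6544, so D = 818 kJ/mol.

D(C=O) ≈ 818 kJ/mol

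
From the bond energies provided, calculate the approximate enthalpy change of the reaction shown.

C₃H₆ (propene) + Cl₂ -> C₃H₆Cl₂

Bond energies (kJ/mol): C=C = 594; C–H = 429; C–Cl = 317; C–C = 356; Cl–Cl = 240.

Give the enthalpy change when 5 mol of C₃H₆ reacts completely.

Bonds broken (reactants):
  C–C: 1 × 356 = 356
  C–H: 6 × 429 = 2574
  C=C: 1 × 594 = 594
  Cl–Cl: 1 × 240 = 240
  Σ(broken) = 3764 kJ
Bonds formed (products):
  C–C: 2 × 356 = 712
  C–Cl: 2 × 317 = 634
  C–H: 6 × 429 = 2574
  Σ(formed) = 3920 kJ
ΔH = Σ(broken) − Σ(formed) = 3764 − 3920 = −156 kJ
For 5× the reaction as written: 5 × (−156) = −780 kJ

ΔH = −780 kJ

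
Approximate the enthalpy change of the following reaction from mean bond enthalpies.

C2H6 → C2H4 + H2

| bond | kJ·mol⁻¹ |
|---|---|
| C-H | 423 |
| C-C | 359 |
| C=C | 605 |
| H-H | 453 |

ΔH ≈ +147 kJ

Bonds broken (reactants):
  C-C: 1 × 359 = 359
  C-H: 6 × 423 = 2538
  Σ(broken) = 2897 kJ
Bonds formed (products):
  C-H: 4 × 423 = 1692
  C=C: 1 × 605 = 605
  H-H: 1 × 453 = 453
  Σ(formed) = 2750 kJ
ΔH = Σ(broken) − Σ(formed) = 2897 − 2750 = +147 kJ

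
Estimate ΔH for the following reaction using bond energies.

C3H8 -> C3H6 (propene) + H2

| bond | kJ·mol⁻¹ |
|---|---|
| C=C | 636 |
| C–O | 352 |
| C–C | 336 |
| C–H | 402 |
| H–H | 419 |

Bonds broken (reactants):
  C–C: 2 × 336 = 672
  C–H: 8 × 402 = 3216
  Σ(broken) = 3888 kJ
Bonds formed (products):
  C–C: 1 × 336 = 336
  C–H: 6 × 402 = 2412
  C=C: 1 × 636 = 636
  H–H: 1 × 419 = 419
  Σ(formed) = 3803 kJ
ΔH = Σ(broken) − Σ(formed) = 3888 − 3803 = +85 kJ

ΔH ≈ +85 kJ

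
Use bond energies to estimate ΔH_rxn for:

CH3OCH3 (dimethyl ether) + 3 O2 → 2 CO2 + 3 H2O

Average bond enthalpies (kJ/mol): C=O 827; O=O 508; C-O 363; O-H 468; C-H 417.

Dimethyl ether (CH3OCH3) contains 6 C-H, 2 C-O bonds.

Bonds broken (reactants):
  C-H: 6 × 417 = 2502
  C-O: 2 × 363 = 726
  O=O: 3 × 508 = 1524
  Σ(broken) = 4752 kJ
Bonds formed (products):
  C=O: 4 × 827 = 3308
  O-H: 6 × 468 = 2808
  Σ(formed) = 6116 kJ
ΔH = Σ(broken) − Σ(formed) = 4752 − 6116 = −1364 kJ

ΔH ≈ −1364 kJ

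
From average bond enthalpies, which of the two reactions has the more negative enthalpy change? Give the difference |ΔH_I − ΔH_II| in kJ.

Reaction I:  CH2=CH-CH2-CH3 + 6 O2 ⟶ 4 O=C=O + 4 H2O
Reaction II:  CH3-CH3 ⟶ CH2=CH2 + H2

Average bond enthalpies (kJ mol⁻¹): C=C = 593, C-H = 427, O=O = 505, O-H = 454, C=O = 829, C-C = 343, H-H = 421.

Reaction I, by 2722 kJ

Reaction I:
  Bonds broken (reactants):
    C-C: 2 × 343 = 686
    C-H: 8 × 427 = 3416
    C=C: 1 × 593 = 593
    O=O: 6 × 505 = 3030
    Σ(broken) = 7725 kJ
  Bonds formed (products):
    C=O: 8 × 829 = 6632
    O-H: 8 × 454 = 3632
    Σ(formed) = 10264 kJ
  ΔH_I = 7725 − 10264 = −2539 kJ
Reaction II:
  Bonds broken (reactants):
    C-C: 1 × 343 = 343
    C-H: 6 × 427 = 2562
    Σ(broken) = 2905 kJ
  Bonds formed (products):
    C-H: 4 × 427 = 1708
    C=C: 1 × 593 = 593
    H-H: 1 × 421 = 421
    Σ(formed) = 2722 kJ
  ΔH_II = 2905 − 2722 = +183 kJ
ΔH_I − ΔH_II = −2722 kJ, so reaction I has the more negative ΔH; |ΔH_I − ΔH_II| = 2722 kJ.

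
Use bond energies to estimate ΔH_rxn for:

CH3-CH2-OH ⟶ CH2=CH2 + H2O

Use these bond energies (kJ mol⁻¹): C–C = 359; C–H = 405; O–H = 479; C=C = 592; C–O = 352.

ΔH ≈ +45 kJ

Bonds broken (reactants):
  C–C: 1 × 359 = 359
  C–H: 5 × 405 = 2025
  C–O: 1 × 352 = 352
  O–H: 1 × 479 = 479
  Σ(broken) = 3215 kJ
Bonds formed (products):
  C–H: 4 × 405 = 1620
  C=C: 1 × 592 = 592
  O–H: 2 × 479 = 958
  Σ(formed) = 3170 kJ
ΔH = Σ(broken) − Σ(formed) = 3215 − 3170 = +45 kJ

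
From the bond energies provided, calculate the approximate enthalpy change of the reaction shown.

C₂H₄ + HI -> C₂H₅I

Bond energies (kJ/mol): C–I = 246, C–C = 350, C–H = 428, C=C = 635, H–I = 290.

Bonds broken (reactants):
  C–H: 4 × 428 = 1712
  C=C: 1 × 635 = 635
  H–I: 1 × 290 = 290
  Σ(broken) = 2637 kJ
Bonds formed (products):
  C–C: 1 × 350 = 350
  C–H: 5 × 428 = 2140
  C–I: 1 × 246 = 246
  Σ(formed) = 2736 kJ
ΔH = Σ(broken) − Σ(formed) = 2637 − 2736 = −99 kJ

ΔH ≈ −99 kJ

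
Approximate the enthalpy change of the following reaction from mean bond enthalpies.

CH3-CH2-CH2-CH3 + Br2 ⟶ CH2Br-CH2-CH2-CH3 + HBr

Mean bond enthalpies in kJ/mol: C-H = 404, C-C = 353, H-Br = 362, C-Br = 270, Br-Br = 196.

Bonds broken (reactants):
  Br-Br: 1 × 196 = 196
  C-C: 3 × 353 = 1059
  C-H: 10 × 404 = 4040
  Σ(broken) = 5295 kJ
Bonds formed (products):
  C-Br: 1 × 270 = 270
  C-C: 3 × 353 = 1059
  C-H: 9 × 404 = 3636
  H-Br: 1 × 362 = 362
  Σ(formed) = 5327 kJ
ΔH = Σ(broken) − Σ(formed) = 5295 − 5327 = −32 kJ

ΔH ≈ −32 kJ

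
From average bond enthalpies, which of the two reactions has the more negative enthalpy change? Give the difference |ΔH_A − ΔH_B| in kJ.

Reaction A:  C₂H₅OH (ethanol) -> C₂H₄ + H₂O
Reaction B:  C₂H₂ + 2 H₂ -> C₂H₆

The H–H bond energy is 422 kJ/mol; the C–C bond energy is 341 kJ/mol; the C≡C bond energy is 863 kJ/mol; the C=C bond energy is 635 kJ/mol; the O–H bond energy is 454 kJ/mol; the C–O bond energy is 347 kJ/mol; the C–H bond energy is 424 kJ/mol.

Reaction B, by 353 kJ

Reaction A:
  Bonds broken (reactants):
    C–C: 1 × 341 = 341
    C–H: 5 × 424 = 2120
    C–O: 1 × 347 = 347
    O–H: 1 × 454 = 454
    Σ(broken) = 3262 kJ
  Bonds formed (products):
    C–H: 4 × 424 = 1696
    C=C: 1 × 635 = 635
    O–H: 2 × 454 = 908
    Σ(formed) = 3239 kJ
  ΔH_A = 3262 − 3239 = +23 kJ
Reaction B:
  Bonds broken (reactants):
    C≡C: 1 × 863 = 863
    C–H: 2 × 424 = 848
    H–H: 2 × 422 = 844
    Σ(broken) = 2555 kJ
  Bonds formed (products):
    C–C: 1 × 341 = 341
    C–H: 6 × 424 = 2544
    Σ(formed) = 2885 kJ
  ΔH_B = 2555 − 2885 = −330 kJ
ΔH_A − ΔH_B = +353 kJ, so reaction B has the more negative ΔH; |ΔH_A − ΔH_B| = 353 kJ.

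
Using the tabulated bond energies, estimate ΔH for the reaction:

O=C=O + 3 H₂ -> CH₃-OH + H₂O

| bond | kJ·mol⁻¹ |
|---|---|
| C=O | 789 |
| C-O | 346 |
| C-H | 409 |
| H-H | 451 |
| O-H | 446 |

Bonds broken (reactants):
  C=O: 2 × 789 = 1578
  H-H: 3 × 451 = 1353
  Σ(broken) = 2931 kJ
Bonds formed (products):
  C-H: 3 × 409 = 1227
  C-O: 1 × 346 = 346
  O-H: 3 × 446 = 1338
  Σ(formed) = 2911 kJ
ΔH = Σ(broken) − Σ(formed) = 2931 − 2911 = +20 kJ

ΔH ≈ +20 kJ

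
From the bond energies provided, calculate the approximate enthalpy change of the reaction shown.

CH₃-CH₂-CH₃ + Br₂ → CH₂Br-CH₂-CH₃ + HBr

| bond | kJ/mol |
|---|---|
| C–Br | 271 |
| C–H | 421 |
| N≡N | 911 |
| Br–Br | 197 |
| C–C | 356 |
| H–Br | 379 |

Bonds broken (reactants):
  Br–Br: 1 × 197 = 197
  C–C: 2 × 356 = 712
  C–H: 8 × 421 = 3368
  Σ(broken) = 4277 kJ
Bonds formed (products):
  C–Br: 1 × 271 = 271
  C–C: 2 × 356 = 712
  C–H: 7 × 421 = 2947
  H–Br: 1 × 379 = 379
  Σ(formed) = 4309 kJ
ΔH = Σ(broken) − Σ(formed) = 4277 − 4309 = −32 kJ

ΔH ≈ −32 kJ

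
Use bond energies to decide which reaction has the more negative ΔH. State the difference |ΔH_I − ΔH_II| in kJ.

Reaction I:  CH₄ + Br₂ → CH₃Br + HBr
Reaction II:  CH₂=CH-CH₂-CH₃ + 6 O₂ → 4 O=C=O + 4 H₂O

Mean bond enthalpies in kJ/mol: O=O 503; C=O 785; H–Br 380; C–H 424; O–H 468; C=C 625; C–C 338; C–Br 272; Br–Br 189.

Reaction II, by 2274 kJ

Reaction I:
  Bonds broken (reactants):
    Br–Br: 1 × 189 = 189
    C–H: 4 × 424 = 1696
    Σ(broken) = 1885 kJ
  Bonds formed (products):
    C–Br: 1 × 272 = 272
    C–H: 3 × 424 = 1272
    H–Br: 1 × 380 = 380
    Σ(formed) = 1924 kJ
  ΔH_I = 1885 − 1924 = −39 kJ
Reaction II:
  Bonds broken (reactants):
    C–C: 2 × 338 = 676
    C–H: 8 × 424 = 3392
    C=C: 1 × 625 = 625
    O=O: 6 × 503 = 3018
    Σ(broken) = 7711 kJ
  Bonds formed (products):
    C=O: 8 × 785 = 6280
    O–H: 8 × 468 = 3744
    Σ(formed) = 10024 kJ
  ΔH_II = 7711 − 10024 = −2313 kJ
ΔH_I − ΔH_II = +2274 kJ, so reaction II has the more negative ΔH; |ΔH_I − ΔH_II| = 2274 kJ.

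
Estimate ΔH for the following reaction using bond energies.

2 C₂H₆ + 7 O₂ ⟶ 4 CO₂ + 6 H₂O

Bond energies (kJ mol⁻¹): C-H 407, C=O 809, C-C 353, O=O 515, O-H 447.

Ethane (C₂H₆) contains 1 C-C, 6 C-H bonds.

ΔH ≈ −2641 kJ

Bonds broken (reactants):
  C-C: 2 × 353 = 706
  C-H: 12 × 407 = 4884
  O=O: 7 × 515 = 3605
  Σ(broken) = 9195 kJ
Bonds formed (products):
  C=O: 8 × 809 = 6472
  O-H: 12 × 447 = 5364
  Σ(formed) = 11836 kJ
ΔH = Σ(broken) − Σ(formed) = 9195 − 11836 = −2641 kJ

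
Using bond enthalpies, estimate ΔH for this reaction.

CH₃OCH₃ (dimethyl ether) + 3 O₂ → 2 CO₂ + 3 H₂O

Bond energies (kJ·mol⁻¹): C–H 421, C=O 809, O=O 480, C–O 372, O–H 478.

ΔH ≈ −1394 kJ

Bonds broken (reactants):
  C–H: 6 × 421 = 2526
  C–O: 2 × 372 = 744
  O=O: 3 × 480 = 1440
  Σ(broken) = 4710 kJ
Bonds formed (products):
  C=O: 4 × 809 = 3236
  O–H: 6 × 478 = 2868
  Σ(formed) = 6104 kJ
ΔH = Σ(broken) − Σ(formed) = 4710 − 6104 = −1394 kJ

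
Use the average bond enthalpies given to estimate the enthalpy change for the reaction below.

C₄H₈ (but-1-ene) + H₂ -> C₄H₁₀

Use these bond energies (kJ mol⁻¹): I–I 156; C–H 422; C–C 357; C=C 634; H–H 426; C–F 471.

ΔH ≈ −141 kJ

Bonds broken (reactants):
  C–C: 2 × 357 = 714
  C–H: 8 × 422 = 3376
  C=C: 1 × 634 = 634
  H–H: 1 × 426 = 426
  Σ(broken) = 5150 kJ
Bonds formed (products):
  C–C: 3 × 357 = 1071
  C–H: 10 × 422 = 4220
  Σ(formed) = 5291 kJ
ΔH = Σ(broken) − Σ(formed) = 5150 − 5291 = −141 kJ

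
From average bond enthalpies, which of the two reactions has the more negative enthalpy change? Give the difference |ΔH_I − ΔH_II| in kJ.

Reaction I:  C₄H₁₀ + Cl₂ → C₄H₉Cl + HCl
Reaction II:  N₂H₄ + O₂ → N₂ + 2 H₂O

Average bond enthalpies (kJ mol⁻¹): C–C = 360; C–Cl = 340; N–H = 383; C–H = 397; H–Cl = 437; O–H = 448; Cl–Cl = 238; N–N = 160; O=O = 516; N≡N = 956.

Reaction II, by 398 kJ

Reaction I:
  Bonds broken (reactants):
    C–C: 3 × 360 = 1080
    C–H: 10 × 397 = 3970
    Cl–Cl: 1 × 238 = 238
    Σ(broken) = 5288 kJ
  Bonds formed (products):
    C–C: 3 × 360 = 1080
    C–Cl: 1 × 340 = 340
    C–H: 9 × 397 = 3573
    H–Cl: 1 × 437 = 437
    Σ(formed) = 5430 kJ
  ΔH_I = 5288 − 5430 = −142 kJ
Reaction II:
  Bonds broken (reactants):
    N–H: 4 × 383 = 1532
    N–N: 1 × 160 = 160
    O=O: 1 × 516 = 516
    Σ(broken) = 2208 kJ
  Bonds formed (products):
    N≡N: 1 × 956 = 956
    O–H: 4 × 448 = 1792
    Σ(formed) = 2748 kJ
  ΔH_II = 2208 − 2748 = −540 kJ
ΔH_I − ΔH_II = +398 kJ, so reaction II has the more negative ΔH; |ΔH_I − ΔH_II| = 398 kJ.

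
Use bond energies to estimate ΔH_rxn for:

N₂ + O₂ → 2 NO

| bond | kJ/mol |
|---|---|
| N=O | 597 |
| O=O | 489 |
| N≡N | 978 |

Bonds broken (reactants):
  N≡N: 1 × 978 = 978
  O=O: 1 × 489 = 489
  Σ(broken) = 1467 kJ
Bonds formed (products):
  N=O: 2 × 597 = 1194
  Σ(formed) = 1194 kJ
ΔH = Σ(broken) − Σ(formed) = 1467 − 1194 = +273 kJ

ΔH ≈ +273 kJ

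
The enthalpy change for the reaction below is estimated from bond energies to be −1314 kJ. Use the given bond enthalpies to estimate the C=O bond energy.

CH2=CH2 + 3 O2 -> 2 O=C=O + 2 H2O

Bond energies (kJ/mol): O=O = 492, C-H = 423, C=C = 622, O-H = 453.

D(C=O) ≈ 823 kJ/mol

Let D be the C=O bond energy.
Σ(broken) = 4×423 + 1×622 + 3×492 = 3790
Σ(formed) = 4×D + 4×453 = 1812 + 4D
ΔH = Σ(broken) − Σ(formed) = (3790) − (1812 + 4D) = +1978 − 4D
Setting this equal to −1314 kJ gives 4D = 3292, so D = 823 kJ/mol.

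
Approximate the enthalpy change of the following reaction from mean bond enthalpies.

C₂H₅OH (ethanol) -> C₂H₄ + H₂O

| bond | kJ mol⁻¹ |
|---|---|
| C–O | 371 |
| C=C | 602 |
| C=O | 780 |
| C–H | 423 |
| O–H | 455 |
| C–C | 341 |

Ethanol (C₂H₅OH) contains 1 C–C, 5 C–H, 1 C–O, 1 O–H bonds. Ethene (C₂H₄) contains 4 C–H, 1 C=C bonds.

Bonds broken (reactants):
  C–C: 1 × 341 = 341
  C–H: 5 × 423 = 2115
  C–O: 1 × 371 = 371
  O–H: 1 × 455 = 455
  Σ(broken) = 3282 kJ
Bonds formed (products):
  C–H: 4 × 423 = 1692
  C=C: 1 × 602 = 602
  O–H: 2 × 455 = 910
  Σ(formed) = 3204 kJ
ΔH = Σ(broken) − Σ(formed) = 3282 − 3204 = +78 kJ

ΔH ≈ +78 kJ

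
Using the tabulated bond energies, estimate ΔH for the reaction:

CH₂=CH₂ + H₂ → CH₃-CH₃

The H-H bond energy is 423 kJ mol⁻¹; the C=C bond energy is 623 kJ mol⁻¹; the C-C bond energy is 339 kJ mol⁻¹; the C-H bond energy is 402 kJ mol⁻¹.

ΔH ≈ −97 kJ

Bonds broken (reactants):
  C-H: 4 × 402 = 1608
  C=C: 1 × 623 = 623
  H-H: 1 × 423 = 423
  Σ(broken) = 2654 kJ
Bonds formed (products):
  C-C: 1 × 339 = 339
  C-H: 6 × 402 = 2412
  Σ(formed) = 2751 kJ
ΔH = Σ(broken) − Σ(formed) = 2654 − 2751 = −97 kJ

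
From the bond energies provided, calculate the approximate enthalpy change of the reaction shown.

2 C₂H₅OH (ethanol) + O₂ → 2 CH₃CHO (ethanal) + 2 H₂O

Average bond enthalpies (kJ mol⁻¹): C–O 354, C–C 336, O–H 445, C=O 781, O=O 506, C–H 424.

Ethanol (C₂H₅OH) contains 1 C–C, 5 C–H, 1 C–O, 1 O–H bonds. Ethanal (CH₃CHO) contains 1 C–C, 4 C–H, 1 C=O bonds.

ΔH ≈ −390 kJ

Bonds broken (reactants):
  C–C: 2 × 336 = 672
  C–H: 10 × 424 = 4240
  C–O: 2 × 354 = 708
  O–H: 2 × 445 = 890
  O=O: 1 × 506 = 506
  Σ(broken) = 7016 kJ
Bonds formed (products):
  C–C: 2 × 336 = 672
  C–H: 8 × 424 = 3392
  C=O: 2 × 781 = 1562
  O–H: 4 × 445 = 1780
  Σ(formed) = 7406 kJ
ΔH = Σ(broken) − Σ(formed) = 7016 − 7406 = −390 kJ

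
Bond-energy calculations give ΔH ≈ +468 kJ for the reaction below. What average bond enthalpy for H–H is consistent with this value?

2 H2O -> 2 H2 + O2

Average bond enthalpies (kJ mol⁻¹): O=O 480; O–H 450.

Let D be the H–H bond energy.
Σ(broken) = 4×450 = 1800
Σ(formed) = 2×D + 1×480 = 480 + 2D
ΔH = Σ(broken) − Σ(formed) = (1800) − (480 + 2D) = +1320 − 2D
Setting this equal to +468 kJ gives 2D = 852, so D = 426 kJ/mol.

D(H–H) ≈ 426 kJ/mol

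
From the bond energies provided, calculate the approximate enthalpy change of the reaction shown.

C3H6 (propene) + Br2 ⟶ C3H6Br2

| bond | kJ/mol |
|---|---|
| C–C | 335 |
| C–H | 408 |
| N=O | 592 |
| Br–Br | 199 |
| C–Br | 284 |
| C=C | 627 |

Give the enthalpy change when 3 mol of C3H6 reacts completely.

ΔH = −231 kJ

Bonds broken (reactants):
  Br–Br: 1 × 199 = 199
  C–C: 1 × 335 = 335
  C–H: 6 × 408 = 2448
  C=C: 1 × 627 = 627
  Σ(broken) = 3609 kJ
Bonds formed (products):
  C–Br: 2 × 284 = 568
  C–C: 2 × 335 = 670
  C–H: 6 × 408 = 2448
  Σ(formed) = 3686 kJ
ΔH = Σ(broken) − Σ(formed) = 3609 − 3686 = −77 kJ
For 3× the reaction as written: 3 × (−77) = −231 kJ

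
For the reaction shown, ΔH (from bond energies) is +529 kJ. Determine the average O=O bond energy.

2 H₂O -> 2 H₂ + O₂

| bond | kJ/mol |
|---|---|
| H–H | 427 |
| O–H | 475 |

Let D be the O=O bond energy.
Σ(broken) = 4×475 = 1900
Σ(formed) = 2×427 + 1×D = 854 + D
ΔH = Σ(broken) − Σ(formed) = (1900) − (854 + D) = +1046 − D
Setting this equal to +529 kJ gives D = 517 kJ/mol.

D(O=O) ≈ 517 kJ/mol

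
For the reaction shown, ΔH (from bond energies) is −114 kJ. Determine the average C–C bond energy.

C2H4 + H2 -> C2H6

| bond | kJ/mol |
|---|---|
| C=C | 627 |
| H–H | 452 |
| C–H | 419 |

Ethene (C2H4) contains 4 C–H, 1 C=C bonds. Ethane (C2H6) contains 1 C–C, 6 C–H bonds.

D(C–C) ≈ 355 kJ/mol

Let D be the C–C bond energy.
Σ(broken) = 4×419 + 1×627 + 1×452 = 2755
Σ(formed) = 1×D + 6×419 = 2514 + D
ΔH = Σ(broken) − Σ(formed) = (2755) − (2514 + D) = +241 − D
Setting this equal to −114 kJ gives D = 355 kJ/mol.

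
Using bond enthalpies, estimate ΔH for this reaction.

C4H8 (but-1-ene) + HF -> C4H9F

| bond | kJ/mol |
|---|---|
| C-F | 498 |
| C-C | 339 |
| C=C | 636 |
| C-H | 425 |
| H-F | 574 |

ΔH ≈ −52 kJ

Bonds broken (reactants):
  C-C: 2 × 339 = 678
  C-H: 8 × 425 = 3400
  C=C: 1 × 636 = 636
  H-F: 1 × 574 = 574
  Σ(broken) = 5288 kJ
Bonds formed (products):
  C-C: 3 × 339 = 1017
  C-F: 1 × 498 = 498
  C-H: 9 × 425 = 3825
  Σ(formed) = 5340 kJ
ΔH = Σ(broken) − Σ(formed) = 5288 − 5340 = −52 kJ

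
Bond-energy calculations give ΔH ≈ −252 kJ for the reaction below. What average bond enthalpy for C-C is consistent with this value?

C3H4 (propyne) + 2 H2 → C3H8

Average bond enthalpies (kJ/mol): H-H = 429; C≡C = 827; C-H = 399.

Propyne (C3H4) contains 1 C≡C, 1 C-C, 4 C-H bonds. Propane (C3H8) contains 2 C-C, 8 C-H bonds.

D(C-C) ≈ 341 kJ/mol

Let D be the C-C bond energy.
Σ(broken) = 1×827 + 1×D + 4×399 + 2×429 = 3281 + D
Σ(formed) = 2×D + 8×399 = 3192 + 2D
ΔH = Σ(broken) − Σ(formed) = (3281 + D) − (3192 + 2D) = +89 − D
Setting this equal to −252 kJ gives D = 341 kJ/mol.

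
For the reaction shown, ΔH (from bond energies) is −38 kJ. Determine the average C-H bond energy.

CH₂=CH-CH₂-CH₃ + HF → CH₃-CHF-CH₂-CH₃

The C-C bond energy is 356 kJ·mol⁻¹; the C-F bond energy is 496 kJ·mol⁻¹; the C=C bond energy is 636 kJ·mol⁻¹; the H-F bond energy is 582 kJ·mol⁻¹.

Let D be the C-H bond energy.
Σ(broken) = 2×356 + 8×D + 1×636 + 1×582 = 1930 + 8D
Σ(formed) = 3×356 + 1×496 + 9×D = 1564 + 9D
ΔH = Σ(broken) − Σ(formed) = (1930 + 8D) − (1564 + 9D) = +366 − D
Setting this equal to −38 kJ gives D = 404 kJ/mol.

D(C-H) ≈ 404 kJ/mol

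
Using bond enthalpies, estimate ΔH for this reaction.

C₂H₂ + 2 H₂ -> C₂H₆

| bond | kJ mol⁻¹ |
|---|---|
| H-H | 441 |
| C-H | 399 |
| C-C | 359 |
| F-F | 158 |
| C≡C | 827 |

ΔH ≈ −246 kJ

Bonds broken (reactants):
  C≡C: 1 × 827 = 827
  C-H: 2 × 399 = 798
  H-H: 2 × 441 = 882
  Σ(broken) = 2507 kJ
Bonds formed (products):
  C-C: 1 × 359 = 359
  C-H: 6 × 399 = 2394
  Σ(formed) = 2753 kJ
ΔH = Σ(broken) − Σ(formed) = 2507 − 2753 = −246 kJ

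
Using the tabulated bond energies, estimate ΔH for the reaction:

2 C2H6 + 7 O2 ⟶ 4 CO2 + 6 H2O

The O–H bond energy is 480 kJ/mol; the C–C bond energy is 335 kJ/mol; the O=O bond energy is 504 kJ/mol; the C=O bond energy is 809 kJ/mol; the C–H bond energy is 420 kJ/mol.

Bonds broken (reactants):
  C–C: 2 × 335 = 670
  C–H: 12 × 420 = 5040
  O=O: 7 × 504 = 3528
  Σ(broken) = 9238 kJ
Bonds formed (products):
  C=O: 8 × 809 = 6472
  O–H: 12 × 480 = 5760
  Σ(formed) = 12232 kJ
ΔH = Σ(broken) − Σ(formed) = 9238 − 12232 = −2994 kJ

ΔH ≈ −2994 kJ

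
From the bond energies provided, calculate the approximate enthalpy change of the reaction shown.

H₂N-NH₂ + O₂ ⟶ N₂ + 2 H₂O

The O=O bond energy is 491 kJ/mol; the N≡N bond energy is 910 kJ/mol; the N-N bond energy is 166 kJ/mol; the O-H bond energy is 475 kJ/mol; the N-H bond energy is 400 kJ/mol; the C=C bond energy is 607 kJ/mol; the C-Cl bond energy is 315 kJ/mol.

Bonds broken (reactants):
  N-H: 4 × 400 = 1600
  N-N: 1 × 166 = 166
  O=O: 1 × 491 = 491
  Σ(broken) = 2257 kJ
Bonds formed (products):
  N≡N: 1 × 910 = 910
  O-H: 4 × 475 = 1900
  Σ(formed) = 2810 kJ
ΔH = Σ(broken) − Σ(formed) = 2257 − 2810 = −553 kJ

ΔH ≈ −553 kJ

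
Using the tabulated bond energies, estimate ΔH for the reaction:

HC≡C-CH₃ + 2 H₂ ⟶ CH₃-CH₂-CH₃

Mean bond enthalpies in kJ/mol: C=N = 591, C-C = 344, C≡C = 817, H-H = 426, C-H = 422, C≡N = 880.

Bonds broken (reactants):
  C≡C: 1 × 817 = 817
  C-C: 1 × 344 = 344
  C-H: 4 × 422 = 1688
  H-H: 2 × 426 = 852
  Σ(broken) = 3701 kJ
Bonds formed (products):
  C-C: 2 × 344 = 688
  C-H: 8 × 422 = 3376
  Σ(formed) = 4064 kJ
ΔH = Σ(broken) − Σ(formed) = 3701 − 4064 = −363 kJ

ΔH ≈ −363 kJ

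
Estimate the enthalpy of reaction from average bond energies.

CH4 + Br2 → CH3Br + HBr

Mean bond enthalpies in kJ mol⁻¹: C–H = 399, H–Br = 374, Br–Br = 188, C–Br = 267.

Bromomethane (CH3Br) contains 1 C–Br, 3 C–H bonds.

Bonds broken (reactants):
  Br–Br: 1 × 188 = 188
  C–H: 4 × 399 = 1596
  Σ(broken) = 1784 kJ
Bonds formed (products):
  C–Br: 1 × 267 = 267
  C–H: 3 × 399 = 1197
  H–Br: 1 × 374 = 374
  Σ(formed) = 1838 kJ
ΔH = Σ(broken) − Σ(formed) = 1784 − 1838 = −54 kJ

ΔH ≈ −54 kJ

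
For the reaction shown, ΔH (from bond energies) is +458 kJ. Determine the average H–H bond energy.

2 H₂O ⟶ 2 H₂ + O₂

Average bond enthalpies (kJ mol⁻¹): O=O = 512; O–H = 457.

Let D be the H–H bond energy.
Σ(broken) = 4×457 = 1828
Σ(formed) = 2×D + 1×512 = 512 + 2D
ΔH = Σ(broken) − Σ(formed) = (1828) − (512 + 2D) = +1316 − 2D
Setting this equal to +458 kJ gives 2D = 858, so D = 429 kJ/mol.

D(H–H) ≈ 429 kJ/mol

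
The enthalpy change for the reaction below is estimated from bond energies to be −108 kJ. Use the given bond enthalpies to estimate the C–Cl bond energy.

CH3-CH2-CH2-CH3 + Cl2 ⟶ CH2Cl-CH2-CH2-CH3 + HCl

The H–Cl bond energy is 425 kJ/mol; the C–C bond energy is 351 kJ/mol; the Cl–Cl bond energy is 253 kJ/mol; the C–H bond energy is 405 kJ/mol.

D(C–Cl) ≈ 341 kJ/mol

Let D be the C–Cl bond energy.
Σ(broken) = 3×351 + 10×405 + 1×253 = 5356
Σ(formed) = 3×351 + 1×D + 9×405 + 1×425 = 5123 + D
ΔH = Σ(broken) − Σ(formed) = (5356) − (5123 + D) = +233 − D
Setting this equal to −108 kJ gives D = 341 kJ/mol.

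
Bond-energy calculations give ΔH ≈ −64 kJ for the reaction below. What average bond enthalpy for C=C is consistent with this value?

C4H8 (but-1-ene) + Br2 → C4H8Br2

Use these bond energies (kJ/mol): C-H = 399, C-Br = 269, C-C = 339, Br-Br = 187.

Let D be the C=C bond energy.
Σ(broken) = 1×187 + 2×339 + 8×399 + 1×D = 4057 + D
Σ(formed) = 2×269 + 3×339 + 8×399 = 4747
ΔH = Σ(broken) − Σ(formed) = (4057 + D) − (4747) = −690 + D
Setting this equal to −64 kJ gives D = 626 kJ/mol.

D(C=C) ≈ 626 kJ/mol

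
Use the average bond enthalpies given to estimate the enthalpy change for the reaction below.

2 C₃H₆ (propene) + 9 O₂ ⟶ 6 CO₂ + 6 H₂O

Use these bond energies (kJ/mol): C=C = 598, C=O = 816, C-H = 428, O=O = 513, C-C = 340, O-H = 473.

Bonds broken (reactants):
  C-C: 2 × 340 = 680
  C-H: 12 × 428 = 5136
  C=C: 2 × 598 = 1196
  O=O: 9 × 513 = 4617
  Σ(broken) = 11629 kJ
Bonds formed (products):
  C=O: 12 × 816 = 9792
  O-H: 12 × 473 = 5676
  Σ(formed) = 15468 kJ
ΔH = Σ(broken) − Σ(formed) = 11629 − 15468 = −3839 kJ

ΔH ≈ −3839 kJ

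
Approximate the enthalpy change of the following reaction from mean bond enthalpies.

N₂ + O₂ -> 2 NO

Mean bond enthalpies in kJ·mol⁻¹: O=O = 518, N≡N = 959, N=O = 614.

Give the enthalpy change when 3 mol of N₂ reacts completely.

Bonds broken (reactants):
  N≡N: 1 × 959 = 959
  O=O: 1 × 518 = 518
  Σ(broken) = 1477 kJ
Bonds formed (products):
  N=O: 2 × 614 = 1228
  Σ(formed) = 1228 kJ
ΔH = Σ(broken) − Σ(formed) = 1477 − 1228 = +249 kJ
For 3× the reaction as written: 3 × (+249) = +747 kJ

ΔH = +747 kJ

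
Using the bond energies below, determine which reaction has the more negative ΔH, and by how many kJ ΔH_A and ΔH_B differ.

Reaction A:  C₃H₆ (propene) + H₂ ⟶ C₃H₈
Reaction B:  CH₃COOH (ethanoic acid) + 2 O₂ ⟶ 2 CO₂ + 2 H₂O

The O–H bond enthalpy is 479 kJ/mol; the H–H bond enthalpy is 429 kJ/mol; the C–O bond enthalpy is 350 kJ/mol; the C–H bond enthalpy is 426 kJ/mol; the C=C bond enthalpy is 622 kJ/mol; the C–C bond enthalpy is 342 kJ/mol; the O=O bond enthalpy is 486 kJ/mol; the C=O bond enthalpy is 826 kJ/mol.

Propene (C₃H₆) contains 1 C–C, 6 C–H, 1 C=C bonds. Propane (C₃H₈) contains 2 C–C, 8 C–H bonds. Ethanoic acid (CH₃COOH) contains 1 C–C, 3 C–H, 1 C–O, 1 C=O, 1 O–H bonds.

Reaction A:
  Bonds broken (reactants):
    C–C: 1 × 342 = 342
    C–H: 6 × 426 = 2556
    C=C: 1 × 622 = 622
    H–H: 1 × 429 = 429
    Σ(broken) = 3949 kJ
  Bonds formed (products):
    C–C: 2 × 342 = 684
    C–H: 8 × 426 = 3408
    Σ(formed) = 4092 kJ
  ΔH_A = 3949 − 4092 = −143 kJ
Reaction B:
  Bonds broken (reactants):
    C–C: 1 × 342 = 342
    C–H: 3 × 426 = 1278
    C–O: 1 × 350 = 350
    C=O: 1 × 826 = 826
    O–H: 1 × 479 = 479
    O=O: 2 × 486 = 972
    Σ(broken) = 4247 kJ
  Bonds formed (products):
    C=O: 4 × 826 = 3304
    O–H: 4 × 479 = 1916
    Σ(formed) = 5220 kJ
  ΔH_B = 4247 − 5220 = −973 kJ
ΔH_A − ΔH_B = +830 kJ, so reaction B has the more negative ΔH; |ΔH_A − ΔH_B| = 830 kJ.

Reaction B, by 830 kJ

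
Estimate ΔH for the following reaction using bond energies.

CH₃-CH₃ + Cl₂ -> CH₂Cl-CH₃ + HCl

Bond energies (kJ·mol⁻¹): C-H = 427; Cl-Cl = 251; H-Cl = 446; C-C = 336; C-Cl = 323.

ΔH ≈ −91 kJ

Bonds broken (reactants):
  C-C: 1 × 336 = 336
  C-H: 6 × 427 = 2562
  Cl-Cl: 1 × 251 = 251
  Σ(broken) = 3149 kJ
Bonds formed (products):
  C-C: 1 × 336 = 336
  C-Cl: 1 × 323 = 323
  C-H: 5 × 427 = 2135
  H-Cl: 1 × 446 = 446
  Σ(formed) = 3240 kJ
ΔH = Σ(broken) − Σ(formed) = 3149 − 3240 = −91 kJ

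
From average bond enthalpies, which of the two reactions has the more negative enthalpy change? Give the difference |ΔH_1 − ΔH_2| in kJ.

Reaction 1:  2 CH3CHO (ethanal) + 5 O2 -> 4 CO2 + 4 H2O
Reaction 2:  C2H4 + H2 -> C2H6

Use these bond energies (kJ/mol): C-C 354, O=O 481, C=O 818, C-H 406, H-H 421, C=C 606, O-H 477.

Reaction 1, by 2224 kJ

Reaction 1:
  Bonds broken (reactants):
    C-C: 2 × 354 = 708
    C-H: 8 × 406 = 3248
    C=O: 2 × 818 = 1636
    O=O: 5 × 481 = 2405
    Σ(broken) = 7997 kJ
  Bonds formed (products):
    C=O: 8 × 818 = 6544
    O-H: 8 × 477 = 3816
    Σ(formed) = 10360 kJ
  ΔH_1 = 7997 − 10360 = −2363 kJ
Reaction 2:
  Bonds broken (reactants):
    C-H: 4 × 406 = 1624
    C=C: 1 × 606 = 606
    H-H: 1 × 421 = 421
    Σ(broken) = 2651 kJ
  Bonds formed (products):
    C-C: 1 × 354 = 354
    C-H: 6 × 406 = 2436
    Σ(formed) = 2790 kJ
  ΔH_2 = 2651 − 2790 = −139 kJ
ΔH_1 − ΔH_2 = −2224 kJ, so reaction 1 has the more negative ΔH; |ΔH_1 − ΔH_2| = 2224 kJ.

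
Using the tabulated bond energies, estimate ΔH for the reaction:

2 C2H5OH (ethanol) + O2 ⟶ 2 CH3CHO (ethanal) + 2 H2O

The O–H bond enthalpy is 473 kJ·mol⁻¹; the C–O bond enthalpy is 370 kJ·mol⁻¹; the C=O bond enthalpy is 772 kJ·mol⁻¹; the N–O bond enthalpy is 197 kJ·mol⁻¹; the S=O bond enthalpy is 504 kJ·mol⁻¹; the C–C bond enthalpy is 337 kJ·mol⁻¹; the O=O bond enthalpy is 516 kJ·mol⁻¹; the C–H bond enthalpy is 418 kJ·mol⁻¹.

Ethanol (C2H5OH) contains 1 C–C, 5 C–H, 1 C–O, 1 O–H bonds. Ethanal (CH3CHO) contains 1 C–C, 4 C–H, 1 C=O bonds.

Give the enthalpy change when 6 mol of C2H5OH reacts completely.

ΔH = −1194 kJ

Bonds broken (reactants):
  C–C: 2 × 337 = 674
  C–H: 10 × 418 = 4180
  C–O: 2 × 370 = 740
  O–H: 2 × 473 = 946
  O=O: 1 × 516 = 516
  Σ(broken) = 7056 kJ
Bonds formed (products):
  C–C: 2 × 337 = 674
  C–H: 8 × 418 = 3344
  C=O: 2 × 772 = 1544
  O–H: 4 × 473 = 1892
  Σ(formed) = 7454 kJ
ΔH = Σ(broken) − Σ(formed) = 7056 − 7454 = −398 kJ
For 3× the reaction as written: 3 × (−398) = −1194 kJ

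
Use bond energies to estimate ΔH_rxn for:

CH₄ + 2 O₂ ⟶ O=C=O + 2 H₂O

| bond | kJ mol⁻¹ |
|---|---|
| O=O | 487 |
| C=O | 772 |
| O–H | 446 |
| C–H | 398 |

ΔH ≈ −762 kJ

Bonds broken (reactants):
  C–H: 4 × 398 = 1592
  O=O: 2 × 487 = 974
  Σ(broken) = 2566 kJ
Bonds formed (products):
  C=O: 2 × 772 = 1544
  O–H: 4 × 446 = 1784
  Σ(formed) = 3328 kJ
ΔH = Σ(broken) − Σ(formed) = 2566 − 3328 = −762 kJ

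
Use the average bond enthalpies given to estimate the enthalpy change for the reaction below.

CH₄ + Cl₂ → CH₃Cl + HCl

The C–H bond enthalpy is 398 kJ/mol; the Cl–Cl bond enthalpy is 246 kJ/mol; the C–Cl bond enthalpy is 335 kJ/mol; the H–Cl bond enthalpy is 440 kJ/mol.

ΔH ≈ −131 kJ

Bonds broken (reactants):
  C–H: 4 × 398 = 1592
  Cl–Cl: 1 × 246 = 246
  Σ(broken) = 1838 kJ
Bonds formed (products):
  C–Cl: 1 × 335 = 335
  C–H: 3 × 398 = 1194
  H–Cl: 1 × 440 = 440
  Σ(formed) = 1969 kJ
ΔH = Σ(broken) − Σ(formed) = 1838 − 1969 = −131 kJ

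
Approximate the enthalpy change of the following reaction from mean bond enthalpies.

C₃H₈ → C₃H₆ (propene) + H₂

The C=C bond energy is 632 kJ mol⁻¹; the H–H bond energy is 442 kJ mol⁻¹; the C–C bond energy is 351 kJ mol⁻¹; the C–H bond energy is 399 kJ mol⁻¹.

Bonds broken (reactants):
  C–C: 2 × 351 = 702
  C–H: 8 × 399 = 3192
  Σ(broken) = 3894 kJ
Bonds formed (products):
  C–C: 1 × 351 = 351
  C–H: 6 × 399 = 2394
  C=C: 1 × 632 = 632
  H–H: 1 × 442 = 442
  Σ(formed) = 3819 kJ
ΔH = Σ(broken) − Σ(formed) = 3894 − 3819 = +75 kJ

ΔH ≈ +75 kJ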